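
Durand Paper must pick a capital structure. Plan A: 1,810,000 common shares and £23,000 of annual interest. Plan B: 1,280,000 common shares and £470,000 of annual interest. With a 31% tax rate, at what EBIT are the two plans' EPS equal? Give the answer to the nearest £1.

Set EPS_A = EPS_B: (EBIT − £23,000)(1 − 0.31) ÷ 1,810,000 = (EBIT − £470,000)(1 − 0.31) ÷ 1,280,000.
Cancelling (1 − t) and cross-multiplying: 1,280,000·(EBIT − 23,000) = 1,810,000·(EBIT − 470,000).
EBIT × (1,810,000 − 1,280,000) = 470,000 × 1,810,000 − 23,000 × 1,280,000 = 821,260,000,000, so EBIT = 821,260,000,000 ÷ 530,000 = 1,549,547.17.

£1,549,547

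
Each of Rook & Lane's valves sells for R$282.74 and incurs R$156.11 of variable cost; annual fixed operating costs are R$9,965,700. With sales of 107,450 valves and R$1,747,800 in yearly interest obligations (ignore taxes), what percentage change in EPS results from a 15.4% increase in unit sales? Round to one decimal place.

Total contribution margin = 107,450 × R$126.63 = R$13,606,393.50.
Subtracting fixed costs: EBIT = R$13,606,393.50 − R$9,965,700 = R$3,640,693.50.
After interest of R$1,747,800.00, pre-tax earnings = R$1,892,893.50.
Degree of combined leverage = contribution ÷ (EBIT − I) = R$13,606,393.50 ÷ R$1,892,893.50 = 7.1881.
EPS therefore changes by 7.1881 × (+15.4%) = +110.7%.

+110.7%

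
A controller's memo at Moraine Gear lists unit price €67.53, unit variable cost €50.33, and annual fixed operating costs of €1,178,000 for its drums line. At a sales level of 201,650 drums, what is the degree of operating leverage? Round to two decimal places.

1.51

Contribution at this volume is 201,650 × €17.20 = €3,468,380.00.
Operating income = contribution − fixed costs = €3,468,380.00 − €1,178,000 = €2,290,380.00.
So DOL = total CM / EBIT = €3,468,380.00 / €2,290,380.00 = 1.5143.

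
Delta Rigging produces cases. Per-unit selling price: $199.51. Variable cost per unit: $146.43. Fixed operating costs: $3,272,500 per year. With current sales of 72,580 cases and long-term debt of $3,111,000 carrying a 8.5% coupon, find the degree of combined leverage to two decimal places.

12.21

Total contribution margin = 72,580 × $53.08 = $3,852,546.40.
Subtracting fixed costs: EBIT = $3,852,546.40 − $3,272,500 = $580,046.40. Interest = $264,435.00, so EBIT − I = $315,611.40.
DCL = contribution ÷ (EBIT − I) = $3,852,546.40 ÷ $315,611.40 = 12.2066.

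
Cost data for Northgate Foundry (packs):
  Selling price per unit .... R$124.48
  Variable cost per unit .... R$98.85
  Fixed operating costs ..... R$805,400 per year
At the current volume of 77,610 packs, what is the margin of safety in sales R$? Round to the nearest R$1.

Unit CM = price − variable cost = R$124.48 − R$98.85 = R$25.63. Break-even units = R$805,400 ÷ R$25.63 = 31,424.11; break-even revenue = 31,424.11 × R$124.48 = R$3,911,673.51.
Actual sales revenue = 77,610 × R$124.48 = R$9,660,892.80.
Margin of safety = R$9,660,892.80 − R$3,911,673.51 = R$5,749,219.

R$5,749,219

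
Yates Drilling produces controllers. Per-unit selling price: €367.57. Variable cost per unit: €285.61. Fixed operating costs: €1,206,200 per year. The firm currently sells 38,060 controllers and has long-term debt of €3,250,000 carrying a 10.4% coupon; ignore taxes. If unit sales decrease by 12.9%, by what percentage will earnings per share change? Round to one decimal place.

-25.5%

Total contribution margin = 38,060 × €81.96 = €3,119,397.60.
Subtracting fixed costs: EBIT = €3,119,397.60 − €1,206,200 = €1,913,197.60.
Interest = €338,000.00, so EBIT − I = €1,575,197.60.
DCL = total CM / (EBIT − I) = €3,119,397.60 / €1,575,197.60 = 1.9803.
EPS therefore changes by 1.9803 × (-12.9%) = -25.5%.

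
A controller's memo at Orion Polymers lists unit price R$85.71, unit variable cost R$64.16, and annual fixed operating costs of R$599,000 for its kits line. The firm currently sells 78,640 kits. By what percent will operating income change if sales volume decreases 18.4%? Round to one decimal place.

At 78,640 units, contribution = 78,640 × R$21.55 = R$1,694,692.00.
Operating income = contribution − fixed costs = R$1,694,692.00 − R$599,000 = R$1,095,692.00.
So DOL = total CM / EBIT = R$1,694,692.00 / R$1,095,692.00 = 1.5467.
So EBIT moves 1.5467 × (-18.4%) = -28.5%.

-28.5%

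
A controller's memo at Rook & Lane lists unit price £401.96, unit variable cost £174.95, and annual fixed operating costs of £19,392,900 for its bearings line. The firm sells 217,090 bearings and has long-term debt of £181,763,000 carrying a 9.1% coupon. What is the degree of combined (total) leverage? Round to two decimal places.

3.69

Total contribution margin = 217,090 × £227.01 = £49,281,600.90.
EBIT = £49,281,600.90 − £19,392,900 = £29,888,700.90. Interest = £16,540,433.00.
DOL = £49,281,600.90 ÷ £29,888,700.90 = 1.6488; DFL = £29,888,700.90 ÷ £13,348,267.90 = 2.2391.
Combined leverage = 1.6488 × 2.2391 = 3.6918.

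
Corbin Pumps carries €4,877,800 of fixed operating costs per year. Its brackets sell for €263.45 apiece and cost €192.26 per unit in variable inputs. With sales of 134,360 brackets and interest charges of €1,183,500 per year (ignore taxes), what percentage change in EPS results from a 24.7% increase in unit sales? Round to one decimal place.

+67.4%

Contribution at this volume is 134,360 × €71.19 = €9,565,088.40.
Subtracting fixed costs: EBIT = €9,565,088.40 − €4,877,800 = €4,687,288.40.
Interest = €1,183,500.00, so EBIT − I = €3,503,788.40.
Degree of combined leverage = contribution ÷ (EBIT − I) = €9,565,088.40 ÷ €3,503,788.40 = 2.7299.
EPS therefore changes by 2.7299 × (+24.7%) = +67.4%.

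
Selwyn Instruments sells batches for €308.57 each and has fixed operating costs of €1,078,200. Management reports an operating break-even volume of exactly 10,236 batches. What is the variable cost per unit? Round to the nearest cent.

€203.24

At break-even, FC = Q × (P − VC), so P − VC = €1,078,200 ÷ 10,236 = €105.3341.
Variable cost per unit = €308.57 − €105.3341 = €203.24.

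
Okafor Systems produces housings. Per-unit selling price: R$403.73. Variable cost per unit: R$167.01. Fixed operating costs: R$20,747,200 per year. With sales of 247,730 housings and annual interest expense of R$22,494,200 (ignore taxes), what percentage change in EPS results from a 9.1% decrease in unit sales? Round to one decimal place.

-34.6%

Contribution at this volume is 247,730 × R$236.72 = R$58,642,645.60.
Operating income = contribution − fixed costs = R$58,642,645.60 − R$20,747,200 = R$37,895,445.60.
Interest = R$22,494,200.00, so EBIT − I = R$15,401,245.60.
Degree of combined leverage = contribution ÷ (EBIT − I) = R$58,642,645.60 ÷ R$15,401,245.60 = 3.8077.
EPS therefore changes by 3.8077 × (-9.1%) = -34.6%.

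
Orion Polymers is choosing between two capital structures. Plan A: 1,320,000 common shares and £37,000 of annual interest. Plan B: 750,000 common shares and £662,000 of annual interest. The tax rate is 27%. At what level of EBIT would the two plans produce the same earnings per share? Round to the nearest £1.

£1,484,368

At indifference, (EBIT − 37,000)(1 − t)/1,320,000 = (EBIT − 662,000)(1 − t)/750,000.
Cancelling (1 − t) and cross-multiplying: 750,000·(EBIT − 37,000) = 1,320,000·(EBIT − 662,000).
Solving, EBIT = (662,000·1,320,000 − 37,000·750,000) / (1,320,000 − 750,000) = 846,090,000,000 / 570,000 = 1,484,368.42.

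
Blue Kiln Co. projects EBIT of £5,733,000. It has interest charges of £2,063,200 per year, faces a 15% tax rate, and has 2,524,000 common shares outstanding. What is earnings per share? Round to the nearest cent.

Pre-tax income = £5,733,000 − £2,063,200.00 = £3,669,800.00.
Net income = £3,669,800.00 × (1 − 0.15) = £3,119,330.00.
Per share: £3,119,330.00 / 2,524,000 shares = £1.24.

£1.24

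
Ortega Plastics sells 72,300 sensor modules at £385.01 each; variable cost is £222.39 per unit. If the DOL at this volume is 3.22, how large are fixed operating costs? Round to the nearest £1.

£8,106,051

Contribution at this volume is 72,300 × £162.62 = £11,757,426.00.
DOL = contribution / EBIT, so EBIT = £11,757,426.00 / 3.22 = £3,651,374.53.
And FC = contribution − EBIT = £11,757,426.00 − £3,651,374.53 = £8,106,051.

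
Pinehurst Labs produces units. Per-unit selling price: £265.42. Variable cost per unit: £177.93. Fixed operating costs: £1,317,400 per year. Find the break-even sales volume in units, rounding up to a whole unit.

15,058 units

Contribution margin per unit = £265.42 − £177.93 = £87.49.
Break-even volume = fixed costs ÷ CM per unit = £1,317,400 ÷ £87.49 = 15,057.72, so 15,058 units.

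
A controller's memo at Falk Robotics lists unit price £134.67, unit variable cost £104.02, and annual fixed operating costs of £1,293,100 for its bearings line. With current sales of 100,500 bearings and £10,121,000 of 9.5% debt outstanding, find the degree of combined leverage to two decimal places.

At 100,500 units, contribution = 100,500 × £30.65 = £3,080,325.00.
Subtracting fixed costs: EBIT = £3,080,325.00 − £1,293,100 = £1,787,225.00. Interest = £961,495.00, so EBIT − I = £825,730.00.
DCL = contribution ÷ (EBIT − I) = £3,080,325.00 ÷ £825,730.00 = 3.7304.

3.73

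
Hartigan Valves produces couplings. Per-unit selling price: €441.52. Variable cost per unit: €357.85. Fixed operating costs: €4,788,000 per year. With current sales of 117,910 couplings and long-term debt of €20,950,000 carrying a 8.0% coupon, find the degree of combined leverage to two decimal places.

Total contribution margin = 117,910 × €83.67 = €9,865,529.70.
EBIT = €9,865,529.70 − €4,788,000 = €5,077,529.70. Interest = €1,676,000.00.
DOL = €9,865,529.70 ÷ €5,077,529.70 = 1.9430; DFL = €5,077,529.70 ÷ €3,401,529.70 = 1.4927.
Combined leverage = 1.9430 × 1.4927 = 2.9003.

2.90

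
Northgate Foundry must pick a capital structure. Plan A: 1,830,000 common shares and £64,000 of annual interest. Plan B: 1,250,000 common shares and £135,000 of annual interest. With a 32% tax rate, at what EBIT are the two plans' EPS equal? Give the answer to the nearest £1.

Set EPS_A = EPS_B: (EBIT − £64,000)(1 − 0.32) ÷ 1,830,000 = (EBIT − £135,000)(1 − 0.32) ÷ 1,250,000.
Cancelling (1 − t) and cross-multiplying: 1,250,000·(EBIT − 64,000) = 1,830,000·(EBIT − 135,000).
Solving, EBIT = (135,000·1,830,000 − 64,000·1,250,000) / (1,830,000 − 1,250,000) = 167,050,000,000 / 580,000 = 288,017.24.

£288,017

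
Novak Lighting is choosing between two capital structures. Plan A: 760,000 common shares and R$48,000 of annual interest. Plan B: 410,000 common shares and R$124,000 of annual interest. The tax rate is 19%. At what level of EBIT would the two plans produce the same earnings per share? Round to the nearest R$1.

R$213,029

At indifference, (EBIT − 48,000)(1 − t)/760,000 = (EBIT − 124,000)(1 − t)/410,000.
The (1 − t) factor cancels: (EBIT − 48,000) × 410,000 = (EBIT − 124,000) × 760,000.
EBIT × (760,000 − 410,000) = 124,000 × 760,000 − 48,000 × 410,000 = 74,560,000,000, so EBIT = 74,560,000,000 ÷ 350,000 = 213,028.57.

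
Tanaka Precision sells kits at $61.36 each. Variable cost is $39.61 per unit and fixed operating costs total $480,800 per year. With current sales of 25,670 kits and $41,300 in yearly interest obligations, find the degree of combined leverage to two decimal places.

15.41

Total contribution margin = 25,670 × $21.75 = $558,322.50.
Subtracting fixed costs: EBIT = $558,322.50 − $480,800 = $77,522.50. Interest = $41,300.00.
DOL = $558,322.50 ÷ $77,522.50 = 7.2021; DFL = $77,522.50 ÷ $36,222.50 = 2.1402.
Combined leverage = 7.2021 × 2.1402 = 15.4139.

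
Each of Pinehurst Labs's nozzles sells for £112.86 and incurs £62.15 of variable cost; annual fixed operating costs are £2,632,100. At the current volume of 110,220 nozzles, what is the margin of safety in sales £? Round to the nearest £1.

£6,581,437

Contribution margin per unit = £112.86 − £62.15 = £50.71. Break-even units = £2,632,100 ÷ £50.71 = 51,904.95; break-even revenue = 51,904.95 × £112.86 = £5,857,992.62.
Actual sales revenue = 110,220 × £112.86 = £12,439,429.20.
Margin of safety = £12,439,429.20 − £5,857,992.62 = £6,581,437.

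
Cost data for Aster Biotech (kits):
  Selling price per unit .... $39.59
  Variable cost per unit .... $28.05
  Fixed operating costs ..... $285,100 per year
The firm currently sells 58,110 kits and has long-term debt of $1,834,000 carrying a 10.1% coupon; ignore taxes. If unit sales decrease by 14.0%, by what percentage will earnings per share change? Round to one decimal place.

At 58,110 units, contribution = 58,110 × $11.54 = $670,589.40.
Operating income = contribution − fixed costs = $670,589.40 − $285,100 = $385,489.40.
After interest of $185,234.00, pre-tax earnings = $200,255.40.
DCL = total CM / (EBIT − I) = $670,589.40 / $200,255.40 = 3.3487.
%ΔEPS = DCL × %ΔSales = 3.3487 × -14.0% = -46.9%.

-46.9%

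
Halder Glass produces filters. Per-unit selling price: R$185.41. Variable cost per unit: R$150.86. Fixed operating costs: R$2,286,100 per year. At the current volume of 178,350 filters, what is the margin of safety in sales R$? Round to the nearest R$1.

Unit CM = price − variable cost = R$185.41 − R$150.86 = R$34.55. Break-even units = R$2,286,100 ÷ R$34.55 = 66,167.87; break-even revenue = 66,167.87 × R$185.41 = R$12,268,185.27.
Actual sales revenue = 178,350 × R$185.41 = R$33,067,873.50.
Margin of safety = R$33,067,873.50 − R$12,268,185.27 = R$20,799,688.

R$20,799,688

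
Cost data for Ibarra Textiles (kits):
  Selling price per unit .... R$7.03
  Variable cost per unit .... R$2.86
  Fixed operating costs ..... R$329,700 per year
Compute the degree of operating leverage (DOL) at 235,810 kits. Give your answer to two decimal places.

1.50

Contribution at this volume is 235,810 × R$4.17 = R$983,327.70.
Subtracting fixed costs: EBIT = R$983,327.70 − R$329,700 = R$653,627.70.
So DOL = total CM / EBIT = R$983,327.70 / R$653,627.70 = 1.5044.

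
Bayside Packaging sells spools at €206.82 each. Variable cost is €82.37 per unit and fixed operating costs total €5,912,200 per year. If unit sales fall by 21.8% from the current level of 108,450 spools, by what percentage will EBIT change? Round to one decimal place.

Contribution at this volume is 108,450 × €124.45 = €13,496,602.50.
EBIT = €13,496,602.50 − €5,912,200 = €7,584,402.50.
So DOL = total CM / EBIT = €13,496,602.50 / €7,584,402.50 = 1.7795.
So EBIT moves 1.7795 × (-21.8%) = -38.8%.

-38.8%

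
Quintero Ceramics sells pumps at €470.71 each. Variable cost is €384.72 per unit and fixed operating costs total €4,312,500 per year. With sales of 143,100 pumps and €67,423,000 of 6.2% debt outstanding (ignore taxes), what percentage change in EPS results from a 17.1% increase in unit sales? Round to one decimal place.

+55.2%

Total contribution margin = 143,100 × €85.99 = €12,305,169.00.
Subtracting fixed costs: EBIT = €12,305,169.00 − €4,312,500 = €7,992,669.00.
Interest = €4,180,226.00, so EBIT − I = €3,812,443.00.
DCL = total CM / (EBIT − I) = €12,305,169.00 / €3,812,443.00 = 3.2276.
%ΔEPS = DCL × %ΔSales = 3.2276 × +17.1% = +55.2%.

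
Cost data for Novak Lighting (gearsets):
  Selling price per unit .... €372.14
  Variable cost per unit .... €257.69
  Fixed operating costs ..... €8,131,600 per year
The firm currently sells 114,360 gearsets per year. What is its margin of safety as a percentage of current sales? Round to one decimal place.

Each unit contributes €372.14 − €257.69 = €114.45. Break-even units = €8,131,600 ÷ €114.45 = 71,049.37; break-even revenue = 71,049.37 × €372.14 = €26,440,311.26.
Current sales = 114,360 × €372.14 = €42,557,930.40.
Margin of safety = (€42,557,930.40 − €26,440,311.26) ÷ €42,557,930.40 = 37.9%.

37.9%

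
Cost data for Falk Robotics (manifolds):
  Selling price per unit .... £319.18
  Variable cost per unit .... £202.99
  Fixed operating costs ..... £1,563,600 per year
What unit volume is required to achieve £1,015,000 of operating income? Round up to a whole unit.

22,193 manifolds

Each unit contributes £319.18 − £202.99 = £116.19.
Need Q such that Q × £116.19 − £1,563,600 = £1,015,000, i.e. Q = £2,578,600 / £116.19 = 22,192.96 → 22,193.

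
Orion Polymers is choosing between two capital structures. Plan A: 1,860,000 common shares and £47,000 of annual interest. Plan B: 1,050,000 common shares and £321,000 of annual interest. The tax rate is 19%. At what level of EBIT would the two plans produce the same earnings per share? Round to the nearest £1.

£676,185

At indifference, (EBIT − 47,000)(1 − t)/1,860,000 = (EBIT − 321,000)(1 − t)/1,050,000.
The (1 − t) factor cancels: (EBIT − 47,000) × 1,050,000 = (EBIT − 321,000) × 1,860,000.
Solving, EBIT = (321,000·1,860,000 − 47,000·1,050,000) / (1,860,000 − 1,050,000) = 547,710,000,000 / 810,000 = 676,185.19.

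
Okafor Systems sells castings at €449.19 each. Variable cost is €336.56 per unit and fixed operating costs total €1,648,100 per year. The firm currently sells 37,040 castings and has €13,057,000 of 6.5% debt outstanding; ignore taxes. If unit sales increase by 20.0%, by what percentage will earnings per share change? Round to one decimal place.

+49.8%

Contribution at this volume is 37,040 × €112.63 = €4,171,815.20.
Operating income = contribution − fixed costs = €4,171,815.20 − €1,648,100 = €2,523,715.20.
Interest = €848,705.00, so EBIT − I = €1,675,010.20.
DCL = total CM / (EBIT − I) = €4,171,815.20 / €1,675,010.20 = 2.4906.
%ΔEPS = DCL × %ΔSales = 2.4906 × +20.0% = +49.8%.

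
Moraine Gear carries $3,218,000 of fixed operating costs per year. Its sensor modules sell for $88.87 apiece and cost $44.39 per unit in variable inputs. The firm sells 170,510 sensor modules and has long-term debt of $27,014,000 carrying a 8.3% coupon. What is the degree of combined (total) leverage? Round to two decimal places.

3.57

Total contribution margin = 170,510 × $44.48 = $7,584,284.80.
Subtracting fixed costs: EBIT = $7,584,284.80 − $3,218,000 = $4,366,284.80. Interest = $2,242,162.00.
DOL = $7,584,284.80 ÷ $4,366,284.80 = 1.7370; DFL = $4,366,284.80 ÷ $2,124,122.80 = 2.0556.
Combined leverage = 1.7370 × 2.0556 = 3.5706.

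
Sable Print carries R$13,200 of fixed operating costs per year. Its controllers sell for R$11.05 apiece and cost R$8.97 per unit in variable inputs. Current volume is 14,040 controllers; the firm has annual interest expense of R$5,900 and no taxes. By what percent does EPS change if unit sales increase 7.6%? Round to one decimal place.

+22.0%

At 14,040 units, contribution = 14,040 × R$2.08 = R$29,203.20.
Operating income = contribution − fixed costs = R$29,203.20 − R$13,200 = R$16,003.20.
Interest = R$5,900.00, so EBIT − I = R$10,103.20.
Degree of combined leverage = contribution ÷ (EBIT − I) = R$29,203.20 ÷ R$10,103.20 = 2.8905.
%ΔEPS = DCL × %ΔSales = 2.8905 × +7.6% = +22.0%.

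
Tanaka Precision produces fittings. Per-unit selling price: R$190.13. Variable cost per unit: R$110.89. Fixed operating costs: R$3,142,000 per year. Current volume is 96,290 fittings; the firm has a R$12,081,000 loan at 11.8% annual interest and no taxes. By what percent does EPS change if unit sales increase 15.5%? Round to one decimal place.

+38.6%

Contribution at this volume is 96,290 × R$79.24 = R$7,630,019.60.
EBIT = R$7,630,019.60 − R$3,142,000 = R$4,488,019.60.
After interest of R$1,425,558.00, pre-tax earnings = R$3,062,461.60.
Degree of combined leverage = contribution ÷ (EBIT − I) = R$7,630,019.60 ÷ R$3,062,461.60 = 2.4915.
EPS therefore changes by 2.4915 × (+15.5%) = +38.6%.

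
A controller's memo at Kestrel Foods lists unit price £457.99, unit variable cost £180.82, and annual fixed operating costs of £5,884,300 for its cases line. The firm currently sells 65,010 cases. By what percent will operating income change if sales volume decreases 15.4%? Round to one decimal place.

-22.9%

Total contribution margin = 65,010 × £277.17 = £18,018,821.70.
Operating income = contribution − fixed costs = £18,018,821.70 − £5,884,300 = £12,134,521.70.
DOL = contribution ÷ EBIT = £18,018,821.70 ÷ £12,134,521.70 = 1.4849.
So EBIT moves 1.4849 × (-15.4%) = -22.9%.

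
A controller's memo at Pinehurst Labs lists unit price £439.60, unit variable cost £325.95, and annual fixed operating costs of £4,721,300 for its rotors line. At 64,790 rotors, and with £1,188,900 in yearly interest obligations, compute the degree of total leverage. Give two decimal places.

5.07

At 64,790 units, contribution = 64,790 × £113.65 = £7,363,383.50.
Operating income = contribution − fixed costs = £7,363,383.50 − £4,721,300 = £2,642,083.50. Interest = £1,188,900.00, so EBIT − I = £1,453,183.50.
Degree of total leverage = total CM / (EBIT − interest) = £7,363,383.50 / £1,453,183.50 = 5.0671.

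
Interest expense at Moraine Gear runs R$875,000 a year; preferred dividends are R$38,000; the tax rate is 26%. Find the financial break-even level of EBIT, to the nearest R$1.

R$926,351

Grossing the preferred dividend up to pre-tax terms: R$38,000 / (1 − 0.26) = R$51,351.35.
Financial break-even EBIT = interest + D_p ÷ (1 − t) = R$875,000 + R$51,351.35 = R$926,351.35.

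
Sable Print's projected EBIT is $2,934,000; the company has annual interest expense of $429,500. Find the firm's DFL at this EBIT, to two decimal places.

1.17

Interest = $429,500.00.
Degree of financial leverage = EBIT / (EBIT − interest) = $2,934,000 / $2,504,500.00 = 1.1715.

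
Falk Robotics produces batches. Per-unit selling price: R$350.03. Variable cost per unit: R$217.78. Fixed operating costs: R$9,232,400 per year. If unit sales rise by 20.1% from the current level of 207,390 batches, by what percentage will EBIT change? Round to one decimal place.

Total contribution margin = 207,390 × R$132.25 = R$27,427,327.50.
Operating income = contribution − fixed costs = R$27,427,327.50 − R$9,232,400 = R$18,194,927.50.
So DOL = total CM / EBIT = R$27,427,327.50 / R$18,194,927.50 = 1.5074.
%ΔEBIT = DOL × %ΔSales = 1.5074 × +20.1% = +30.3%.

+30.3%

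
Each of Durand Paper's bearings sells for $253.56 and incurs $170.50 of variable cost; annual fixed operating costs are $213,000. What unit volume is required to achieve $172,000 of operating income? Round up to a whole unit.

4,636 bearings

Contribution margin per unit = $253.56 − $170.50 = $83.06.
Units = (FC + target) / CM = ($213,000 + $172,000) / $83.06 = 4,635.20, so 4,636 bearings.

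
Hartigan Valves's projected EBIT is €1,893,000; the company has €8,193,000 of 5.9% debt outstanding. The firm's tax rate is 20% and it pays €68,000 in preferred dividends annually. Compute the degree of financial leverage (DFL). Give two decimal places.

Interest = €483,387.00.
Pre-tax preferred-dividend burden = €68,000 ÷ (1 − 0.20) = €85,000.00.
DFL = EBIT ÷ [EBIT − I − D_p/(1−t)] = €1,893,000 ÷ [€1,893,000 − €483,387.00 − €85,000.00] = €1,893,000 ÷ €1,324,613.00 = 1.4291.

1.43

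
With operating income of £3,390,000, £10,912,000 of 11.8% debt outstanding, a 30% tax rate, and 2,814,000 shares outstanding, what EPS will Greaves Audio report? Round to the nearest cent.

Interest = £1,287,616.00, so EBT = £3,390,000 − £1,287,616.00 = £2,102,384.00.
After tax at 30%: net income = £2,102,384.00 × 0.70 = £1,471,668.80.
EPS = £1,471,668.80 ÷ 2,814,000 = £0.52.

£0.52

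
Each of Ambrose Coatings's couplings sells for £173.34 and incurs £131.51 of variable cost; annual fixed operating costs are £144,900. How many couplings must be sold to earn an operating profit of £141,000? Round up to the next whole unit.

Each unit contributes £173.34 − £131.51 = £41.83.
Need Q such that Q × £41.83 − £144,900 = £141,000, i.e. Q = £285,900 / £41.83 = 6,834.81 → 6,835.

6,835 couplings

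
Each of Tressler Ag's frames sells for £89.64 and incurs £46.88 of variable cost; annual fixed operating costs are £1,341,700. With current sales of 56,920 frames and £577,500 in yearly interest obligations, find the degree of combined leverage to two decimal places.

At 56,920 units, contribution = 56,920 × £42.76 = £2,433,899.20.
Operating income = contribution − fixed costs = £2,433,899.20 − £1,341,700 = £1,092,199.20. Interest = £577,500.00.
DOL = £2,433,899.20 ÷ £1,092,199.20 = 2.2284; DFL = £1,092,199.20 ÷ £514,699.20 = 2.1220.
DCL = DOL × DFL = 2.2284 × 2.1220 = 4.7287.

4.73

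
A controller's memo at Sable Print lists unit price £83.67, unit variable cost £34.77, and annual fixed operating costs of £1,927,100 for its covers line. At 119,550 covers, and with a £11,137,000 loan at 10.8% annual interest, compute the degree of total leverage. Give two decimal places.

2.15

Total contribution margin = 119,550 × £48.90 = £5,845,995.00.
EBIT = £5,845,995.00 − £1,927,100 = £3,918,895.00. Interest = £1,202,796.00.
DOL = £5,845,995.00 ÷ £3,918,895.00 = 1.4917; DFL = £3,918,895.00 ÷ £2,716,099.00 = 1.4428.
DCL = DOL × DFL = 1.4917 × 1.4428 = 2.1522.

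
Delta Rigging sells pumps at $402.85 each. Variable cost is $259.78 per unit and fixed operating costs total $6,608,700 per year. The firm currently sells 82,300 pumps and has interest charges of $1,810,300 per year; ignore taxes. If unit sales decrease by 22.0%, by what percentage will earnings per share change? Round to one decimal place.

At 82,300 units, contribution = 82,300 × $143.07 = $11,774,661.00.
Operating income = contribution − fixed costs = $11,774,661.00 − $6,608,700 = $5,165,961.00.
After interest of $1,810,300.00, pre-tax earnings = $3,355,661.00.
Degree of combined leverage = contribution ÷ (EBIT − I) = $11,774,661.00 ÷ $3,355,661.00 = 3.5089.
EPS therefore changes by 3.5089 × (-22.0%) = -77.2%.

-77.2%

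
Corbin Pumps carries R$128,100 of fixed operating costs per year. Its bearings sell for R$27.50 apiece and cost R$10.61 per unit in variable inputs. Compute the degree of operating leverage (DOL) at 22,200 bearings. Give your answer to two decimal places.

Contribution at this volume is 22,200 × R$16.89 = R$374,958.00.
Operating income = contribution − fixed costs = R$374,958.00 − R$128,100 = R$246,858.00.
DOL = contribution ÷ EBIT = R$374,958.00 ÷ R$246,858.00 = 1.5189.

1.52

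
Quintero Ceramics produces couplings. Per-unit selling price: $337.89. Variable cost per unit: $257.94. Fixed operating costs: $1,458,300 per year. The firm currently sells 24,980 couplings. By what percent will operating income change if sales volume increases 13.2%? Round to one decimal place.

Total contribution margin = 24,980 × $79.95 = $1,997,151.00.
EBIT = $1,997,151.00 − $1,458,300 = $538,851.00.
So DOL = total CM / EBIT = $1,997,151.00 / $538,851.00 = 3.7063.
Operating income changes by 3.7063 × +13.2% = +48.9%.

+48.9%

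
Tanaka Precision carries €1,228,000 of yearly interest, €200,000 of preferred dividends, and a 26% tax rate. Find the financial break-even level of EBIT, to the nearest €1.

€1,498,270

Preferred dividends are paid after tax, so their pre-tax equivalent is €200,000 ÷ (1 − 0.26) = €270,270.27.
EPS = 0 when EBIT covers interest plus the pre-tax preferred burden: €1,228,000 + €270,270.27 = €1,498,270.27.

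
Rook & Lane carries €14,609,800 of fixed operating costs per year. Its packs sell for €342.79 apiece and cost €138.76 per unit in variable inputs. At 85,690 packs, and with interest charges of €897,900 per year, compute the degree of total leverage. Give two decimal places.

Contribution at this volume is 85,690 × €204.03 = €17,483,330.70.
Subtracting fixed costs: EBIT = €17,483,330.70 − €14,609,800 = €2,873,530.70. Interest = €897,900.00.
DOL = €17,483,330.70 ÷ €2,873,530.70 = 6.0843; DFL = €2,873,530.70 ÷ €1,975,630.70 = 1.4545.
Combined leverage = 6.0843 × 1.4545 = 8.8496.

8.85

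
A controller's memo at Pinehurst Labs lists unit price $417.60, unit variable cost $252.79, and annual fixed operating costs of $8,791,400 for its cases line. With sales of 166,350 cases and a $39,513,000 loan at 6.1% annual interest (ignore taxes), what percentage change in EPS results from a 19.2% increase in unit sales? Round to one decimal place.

+32.5%

Total contribution margin = 166,350 × $164.81 = $27,416,143.50.
EBIT = $27,416,143.50 − $8,791,400 = $18,624,743.50.
Interest = $2,410,293.00, so EBIT − I = $16,214,450.50.
DCL = total CM / (EBIT − I) = $27,416,143.50 / $16,214,450.50 = 1.6908.
%ΔEPS = DCL × %ΔSales = 1.6908 × +19.2% = +32.5%.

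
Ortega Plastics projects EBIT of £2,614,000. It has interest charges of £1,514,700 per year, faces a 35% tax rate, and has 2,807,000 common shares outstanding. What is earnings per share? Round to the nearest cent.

£0.25

Pre-tax income = £2,614,000 − £1,514,700.00 = £1,099,300.00.
After tax at 35%: net income = £1,099,300.00 × 0.65 = £714,545.00.
Per share: £714,545.00 / 2,807,000 shares = £0.25.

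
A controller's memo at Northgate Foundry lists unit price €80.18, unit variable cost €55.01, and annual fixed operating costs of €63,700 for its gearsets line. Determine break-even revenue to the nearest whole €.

Contribution margin per unit = €80.18 − €55.01 = €25.17, a CM ratio of €25.17 ÷ €80.18 = 0.3139.
Break-even revenue = fixed costs × price ÷ CM = €63,700 × €80.18 ÷ €25.17 = €202,919.

€202,919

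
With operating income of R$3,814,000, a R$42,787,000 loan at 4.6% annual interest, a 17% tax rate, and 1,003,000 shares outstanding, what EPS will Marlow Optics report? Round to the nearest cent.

Pre-tax income = R$3,814,000 − R$1,968,202.00 = R$1,845,798.00.
Net income = R$1,845,798.00 × (1 − 0.17) = R$1,532,012.34.
Per share: R$1,532,012.34 / 1,003,000 shares = R$1.53.

R$1.53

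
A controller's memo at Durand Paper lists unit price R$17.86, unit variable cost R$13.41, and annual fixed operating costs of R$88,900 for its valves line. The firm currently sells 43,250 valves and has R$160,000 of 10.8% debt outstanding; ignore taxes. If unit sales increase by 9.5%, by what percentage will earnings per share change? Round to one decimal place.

+21.2%

At 43,250 units, contribution = 43,250 × R$4.45 = R$192,462.50.
EBIT = R$192,462.50 − R$88,900 = R$103,562.50.
Interest = R$17,280.00, so EBIT − I = R$86,282.50.
DCL = total CM / (EBIT − I) = R$192,462.50 / R$86,282.50 = 2.2306.
%ΔEPS = DCL × %ΔSales = 2.2306 × +9.5% = +21.2%.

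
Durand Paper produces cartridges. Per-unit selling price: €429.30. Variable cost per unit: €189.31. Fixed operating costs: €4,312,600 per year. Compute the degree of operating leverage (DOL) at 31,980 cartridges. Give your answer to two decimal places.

Total contribution margin = 31,980 × €239.99 = €7,674,880.20.
Operating income = contribution − fixed costs = €7,674,880.20 − €4,312,600 = €3,362,280.20.
So DOL = total CM / EBIT = €7,674,880.20 / €3,362,280.20 = 2.2826.

2.28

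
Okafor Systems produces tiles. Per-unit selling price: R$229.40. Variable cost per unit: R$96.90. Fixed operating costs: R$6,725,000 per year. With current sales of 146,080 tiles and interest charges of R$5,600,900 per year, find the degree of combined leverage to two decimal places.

At 146,080 units, contribution = 146,080 × R$132.50 = R$19,355,600.00.
Operating income = contribution − fixed costs = R$19,355,600.00 − R$6,725,000 = R$12,630,600.00. Interest = R$5,600,900.00.
DOL = R$19,355,600.00 ÷ R$12,630,600.00 = 1.5324; DFL = R$12,630,600.00 ÷ R$7,029,700.00 = 1.7967.
Combined leverage = 1.5324 × 1.7967 = 2.7533.

2.75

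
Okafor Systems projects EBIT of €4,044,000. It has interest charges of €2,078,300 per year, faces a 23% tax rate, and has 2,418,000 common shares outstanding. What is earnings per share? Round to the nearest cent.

Interest = €2,078,300.00, so EBT = €4,044,000 − €2,078,300.00 = €1,965,700.00.
After tax at 23%: net income = €1,965,700.00 × 0.77 = €1,513,589.00.
Per share: €1,513,589.00 / 2,418,000 shares = €0.63.

€0.63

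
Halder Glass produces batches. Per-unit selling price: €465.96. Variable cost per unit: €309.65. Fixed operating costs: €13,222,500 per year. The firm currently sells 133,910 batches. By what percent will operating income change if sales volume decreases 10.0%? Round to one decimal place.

Total contribution margin = 133,910 × €156.31 = €20,931,472.10.
EBIT = €20,931,472.10 − €13,222,500 = €7,708,972.10.
Degree of operating leverage = €20,931,472.10 / €7,708,972.10 = 2.7152.
%ΔEBIT = DOL × %ΔSales = 2.7152 × -10.0% = -27.2%.

-27.2%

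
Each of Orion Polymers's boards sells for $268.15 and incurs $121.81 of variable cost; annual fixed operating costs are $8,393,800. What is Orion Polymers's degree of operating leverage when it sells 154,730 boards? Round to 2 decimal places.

Contribution at this volume is 154,730 × $146.34 = $22,643,188.20.
Subtracting fixed costs: EBIT = $22,643,188.20 − $8,393,800 = $14,249,388.20.
DOL = contribution ÷ EBIT = $22,643,188.20 ÷ $14,249,388.20 = 1.5891.

1.59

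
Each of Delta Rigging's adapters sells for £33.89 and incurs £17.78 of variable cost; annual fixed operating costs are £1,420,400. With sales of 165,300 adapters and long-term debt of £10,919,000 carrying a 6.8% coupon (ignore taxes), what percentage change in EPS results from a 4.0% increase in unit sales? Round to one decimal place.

+21.3%

At 165,300 units, contribution = 165,300 × £16.11 = £2,662,983.00.
Operating income = contribution − fixed costs = £2,662,983.00 − £1,420,400 = £1,242,583.00.
After interest of £742,492.00, pre-tax earnings = £500,091.00.
Degree of combined leverage = contribution ÷ (EBIT − I) = £2,662,983.00 ÷ £500,091.00 = 5.3250.
EPS therefore changes by 5.3250 × (+4.0%) = +21.3%.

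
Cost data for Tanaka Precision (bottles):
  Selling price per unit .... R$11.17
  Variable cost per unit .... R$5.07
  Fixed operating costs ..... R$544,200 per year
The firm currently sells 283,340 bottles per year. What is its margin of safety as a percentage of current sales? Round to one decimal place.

Each unit contributes R$11.17 − R$5.07 = R$6.10. Break-even units = R$544,200 ÷ R$6.10 = 89,213.11; break-even revenue = 89,213.11 × R$11.17 = R$996,510.49.
Actual sales revenue = 283,340 × R$11.17 = R$3,164,907.80.
Margin of safety = (R$3,164,907.80 − R$996,510.49) ÷ R$3,164,907.80 = 68.5%.

68.5%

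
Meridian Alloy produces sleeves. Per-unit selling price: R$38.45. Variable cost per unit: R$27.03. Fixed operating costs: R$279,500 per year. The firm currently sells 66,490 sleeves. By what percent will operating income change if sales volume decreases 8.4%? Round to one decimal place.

Total contribution margin = 66,490 × R$11.42 = R$759,315.80.
EBIT = R$759,315.80 − R$279,500 = R$479,815.80.
So DOL = total CM / EBIT = R$759,315.80 / R$479,815.80 = 1.5825.
Operating income changes by 1.5825 × -8.4% = -13.3%.

-13.3%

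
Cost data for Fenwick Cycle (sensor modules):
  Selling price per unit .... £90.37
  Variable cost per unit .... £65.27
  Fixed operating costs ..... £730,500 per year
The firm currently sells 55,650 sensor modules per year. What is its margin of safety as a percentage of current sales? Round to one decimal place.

47.7%

Contribution margin per unit = £90.37 − £65.27 = £25.10. Break-even units = £730,500 ÷ £25.10 = 29,103.59; break-even revenue = 29,103.59 × £90.37 = £2,630,091.04.
Actual sales revenue = 55,650 × £90.37 = £5,029,090.50.
Margin of safety = (£5,029,090.50 − £2,630,091.04) ÷ £5,029,090.50 = 47.7%.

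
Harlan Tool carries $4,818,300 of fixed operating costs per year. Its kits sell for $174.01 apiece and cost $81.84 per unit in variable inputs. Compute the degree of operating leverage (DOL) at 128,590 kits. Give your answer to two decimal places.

1.69

Contribution at this volume is 128,590 × $92.17 = $11,852,140.30.
Operating income = contribution − fixed costs = $11,852,140.30 − $4,818,300 = $7,033,840.30.
DOL = contribution ÷ EBIT = $11,852,140.30 ÷ $7,033,840.30 = 1.6850.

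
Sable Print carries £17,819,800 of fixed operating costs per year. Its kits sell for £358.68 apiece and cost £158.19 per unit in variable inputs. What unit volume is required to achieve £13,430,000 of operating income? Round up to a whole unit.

155,868 kits

Unit CM = price − variable cost = £358.68 − £158.19 = £200.49.
Units = (FC + target) / CM = (£17,819,800 + £13,430,000) / £200.49 = 155,867.13, so 155,868 kits.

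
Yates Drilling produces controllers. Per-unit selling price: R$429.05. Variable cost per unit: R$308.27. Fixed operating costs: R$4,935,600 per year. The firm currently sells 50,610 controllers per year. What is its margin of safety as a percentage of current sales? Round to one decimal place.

19.3%

Each unit contributes R$429.05 − R$308.27 = R$120.78. Break-even units = R$4,935,600 ÷ R$120.78 = 40,864.38; break-even revenue = 40,864.38 × R$429.05 = R$17,532,862.89.
Actual sales revenue = 50,610 × R$429.05 = R$21,714,220.50.
Margin of safety = (R$21,714,220.50 − R$17,532,862.89) ÷ R$21,714,220.50 = 19.3%.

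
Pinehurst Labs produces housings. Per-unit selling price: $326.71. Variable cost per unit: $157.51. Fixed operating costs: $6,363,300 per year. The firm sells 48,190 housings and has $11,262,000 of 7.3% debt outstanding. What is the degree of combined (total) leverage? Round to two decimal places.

8.42

Total contribution margin = 48,190 × $169.20 = $8,153,748.00.
Operating income = contribution − fixed costs = $8,153,748.00 − $6,363,300 = $1,790,448.00. Interest = $822,126.00, so EBIT − I = $968,322.00.
DCL = contribution ÷ (EBIT − I) = $8,153,748.00 ÷ $968,322.00 = 8.4205.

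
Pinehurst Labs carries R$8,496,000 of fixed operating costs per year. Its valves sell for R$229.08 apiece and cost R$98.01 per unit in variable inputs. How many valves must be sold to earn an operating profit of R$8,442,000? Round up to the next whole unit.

Each unit contributes R$229.08 − R$98.01 = R$131.07.
Need Q such that Q × R$131.07 − R$8,496,000 = R$8,442,000, i.e. Q = R$16,938,000 / R$131.07 = 129,228.66 → 129,229.

129,229 valves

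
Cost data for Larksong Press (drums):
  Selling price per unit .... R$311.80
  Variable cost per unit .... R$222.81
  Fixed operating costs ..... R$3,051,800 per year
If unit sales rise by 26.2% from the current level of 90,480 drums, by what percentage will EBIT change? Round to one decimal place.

+42.2%

Total contribution margin = 90,480 × R$88.99 = R$8,051,815.20.
Operating income = contribution − fixed costs = R$8,051,815.20 − R$3,051,800 = R$5,000,015.20.
DOL = contribution ÷ EBIT = R$8,051,815.20 ÷ R$5,000,015.20 = 1.6104.
%ΔEBIT = DOL × %ΔSales = 1.6104 × +26.2% = +42.2%.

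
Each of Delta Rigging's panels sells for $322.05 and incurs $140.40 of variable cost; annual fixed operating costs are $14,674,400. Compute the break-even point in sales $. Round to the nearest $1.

$26,016,463

CM per unit = $322.05 − $140.40 = $181.65; CM ratio = $181.65 / $322.05 = 0.5640.
Break-even sales = FC ÷ CM ratio = $14,674,400 × $322.05 / $181.65 = $26,016,463.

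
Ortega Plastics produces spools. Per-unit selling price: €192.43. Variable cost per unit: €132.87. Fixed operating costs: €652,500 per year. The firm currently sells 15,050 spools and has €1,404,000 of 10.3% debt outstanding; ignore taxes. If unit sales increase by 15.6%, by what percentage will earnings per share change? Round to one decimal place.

Total contribution margin = 15,050 × €59.56 = €896,378.00.
Operating income = contribution − fixed costs = €896,378.00 − €652,500 = €243,878.00.
After interest of €144,612.00, pre-tax earnings = €99,266.00.
DCL = total CM / (EBIT − I) = €896,378.00 / €99,266.00 = 9.0301.
%ΔEPS = DCL × %ΔSales = 9.0301 × +15.6% = +140.9%.

+140.9%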